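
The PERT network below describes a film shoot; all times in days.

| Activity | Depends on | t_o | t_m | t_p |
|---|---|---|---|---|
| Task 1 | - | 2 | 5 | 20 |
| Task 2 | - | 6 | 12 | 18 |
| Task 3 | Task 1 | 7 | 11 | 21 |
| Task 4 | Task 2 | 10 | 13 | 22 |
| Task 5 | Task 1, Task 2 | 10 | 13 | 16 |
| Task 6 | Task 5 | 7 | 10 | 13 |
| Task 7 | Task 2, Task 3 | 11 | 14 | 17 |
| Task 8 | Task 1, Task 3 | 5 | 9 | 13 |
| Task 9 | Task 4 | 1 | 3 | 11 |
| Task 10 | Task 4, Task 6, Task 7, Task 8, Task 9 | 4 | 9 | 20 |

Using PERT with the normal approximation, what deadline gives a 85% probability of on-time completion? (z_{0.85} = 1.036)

te_Task 1 = (2 + 4·5 + 20)/6 = 42/6 = 7; σ²_Task 1 = ((20−2)/6)² = 9.000
te_Task 2 = (6 + 4·12 + 18)/6 = 72/6 = 12; σ²_Task 2 = ((18−6)/6)² = 4.000
te_Task 3 = (7 + 4·11 + 21)/6 = 72/6 = 12; σ²_Task 3 = ((21−7)/6)² = 5.444
te_Task 4 = (10 + 4·13 + 22)/6 = 84/6 = 14; σ²_Task 4 = ((22−10)/6)² = 4.000
te_Task 5 = (10 + 4·13 + 16)/6 = 78/6 = 13; σ²_Task 5 = ((16−10)/6)² = 1.000
te_Task 6 = (7 + 4·10 + 13)/6 = 60/6 = 10; σ²_Task 6 = ((13−7)/6)² = 1.000
te_Task 7 = (11 + 4·14 + 17)/6 = 84/6 = 14; σ²_Task 7 = ((17−11)/6)² = 1.000
te_Task 8 = (5 + 4·9 + 13)/6 = 54/6 = 9; σ²_Task 8 = ((13−5)/6)² = 1.778
te_Task 9 = (1 + 4·3 + 11)/6 = 24/6 = 4; σ²_Task 9 = ((11−1)/6)² = 2.778
te_Task 10 = (4 + 4·9 + 20)/6 = 60/6 = 10; σ²_Task 10 = ((20−4)/6)² = 7.111

Forward pass:
ES_Task 1 = 0; EF_Task 1 = 7
ES_Task 2 = 0; EF_Task 2 = 12
ES_Task 3 = 7; EF_Task 3 = 7+12 = 19
ES_Task 4 = 12; EF_Task 4 = 12+14 = 26
ES_Task 5 = max(EF_Task 1=7, EF_Task 2=12) = 12; EF_Task 5 = 12+13 = 25
ES_Task 6 = 25; EF_Task 6 = 25+10 = 35
ES_Task 7 = max(EF_Task 2=12, EF_Task 3=19) = 19; EF_Task 7 = 19+14 = 33
ES_Task 8 = max(EF_Task 1=7, EF_Task 3=19) = 19; EF_Task 8 = 19+9 = 28
ES_Task 9 = 26; EF_Task 9 = 26+4 = 30
ES_Task 10 = max(EF_Task 4=26, EF_Task 6=35, EF_Task 7=33, EF_Task 8=28, EF_Task 9=30) = 35; EF_Task 10 = 35+10 = 45
Expected project duration μ = 45 days. Critical path: Task 2 → Task 5 → Task 6 → Task 10.

Variance along critical path = 4.000 + 1.000 + 1.000 + 7.111 = 13.111; σ = 3.621 days.
D = μ + z·σ = 45 + 1.036·3.621 = 48.8 days

48.8 days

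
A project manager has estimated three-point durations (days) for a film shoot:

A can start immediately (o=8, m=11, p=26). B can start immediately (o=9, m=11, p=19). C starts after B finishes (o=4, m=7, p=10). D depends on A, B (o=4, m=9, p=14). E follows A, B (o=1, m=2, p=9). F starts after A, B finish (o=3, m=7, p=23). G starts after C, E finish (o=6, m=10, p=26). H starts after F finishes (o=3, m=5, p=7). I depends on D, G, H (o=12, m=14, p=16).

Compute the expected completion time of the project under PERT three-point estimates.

te_A = (8 + 4·11 + 26)/6 = 78/6 = 13
te_B = (9 + 4·11 + 19)/6 = 72/6 = 12
te_C = (4 + 4·7 + 10)/6 = 42/6 = 7
te_D = (4 + 4·9 + 14)/6 = 54/6 = 9
te_E = (1 + 4·2 + 9)/6 = 18/6 = 3
te_F = (3 + 4·7 + 23)/6 = 54/6 = 9
te_G = (6 + 4·10 + 26)/6 = 72/6 = 12
te_H = (3 + 4·5 + 7)/6 = 30/6 = 5
te_I = (12 + 4·14 + 16)/6 = 84/6 = 14

Forward pass:
ES_A = 0; EF_A = 13
ES_B = 0; EF_B = 12
ES_C = 12; EF_C = 12+7 = 19
ES_D = max(EF_A=13, EF_B=12) = 13; EF_D = 13+9 = 22
ES_E = max(EF_A=13, EF_B=12) = 13; EF_E = 13+3 = 16
ES_F = max(EF_A=13, EF_B=12) = 13; EF_F = 13+9 = 22
ES_G = max(EF_C=19, EF_E=16) = 19; EF_G = 19+12 = 31
ES_H = 22; EF_H = 22+5 = 27
ES_I = max(EF_D=22, EF_G=31, EF_H=27) = 31; EF_I = 31+14 = 45
Expected project duration μ = 45 days. Critical path: B → C → G → I.

45 days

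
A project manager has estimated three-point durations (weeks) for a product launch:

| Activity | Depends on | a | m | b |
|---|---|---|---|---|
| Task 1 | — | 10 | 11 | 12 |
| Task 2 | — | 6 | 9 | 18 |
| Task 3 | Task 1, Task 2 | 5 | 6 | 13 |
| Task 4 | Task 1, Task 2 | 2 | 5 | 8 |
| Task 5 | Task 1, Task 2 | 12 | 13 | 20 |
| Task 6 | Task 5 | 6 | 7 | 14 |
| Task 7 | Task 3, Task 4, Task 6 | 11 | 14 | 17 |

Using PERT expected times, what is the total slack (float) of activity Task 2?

1 weeks

te_Task 1 = (10 + 4·11 + 12)/6 = 66/6 = 11
te_Task 2 = (6 + 4·9 + 18)/6 = 60/6 = 10
te_Task 3 = (5 + 4·6 + 13)/6 = 42/6 = 7
te_Task 4 = (2 + 4·5 + 8)/6 = 30/6 = 5
te_Task 5 = (12 + 4·13 + 20)/6 = 84/6 = 14
te_Task 6 = (6 + 4·7 + 14)/6 = 48/6 = 8
te_Task 7 = (11 + 4·14 + 17)/6 = 84/6 = 14

Forward pass:
ES_Task 1 = 0; EF_Task 1 = 11
ES_Task 2 = 0; EF_Task 2 = 10
ES_Task 3 = max(EF_Task 1=11, EF_Task 2=10) = 11; EF_Task 3 = 11+7 = 18
ES_Task 4 = max(EF_Task 1=11, EF_Task 2=10) = 11; EF_Task 4 = 11+5 = 16
ES_Task 5 = max(EF_Task 1=11, EF_Task 2=10) = 11; EF_Task 5 = 11+14 = 25
ES_Task 6 = 25; EF_Task 6 = 25+8 = 33
ES_Task 7 = max(EF_Task 3=18, EF_Task 4=16, EF_Task 6=33) = 33; EF_Task 7 = 33+14 = 47
Expected project duration μ = 47 weeks. Critical path: Task 1 → Task 5 → Task 6 → Task 7.

Backward pass:
LF_Task 7 = 47; LS_Task 7 = 47−14 = 33
LF_Task 6 = LS_Task 7 = 33; LS_Task 6 = 33−8 = 25
LF_Task 5 = LS_Task 6 = 25; LS_Task 5 = 25−14 = 11
LF_Task 4 = LS_Task 7 = 33; LS_Task 4 = 33−5 = 28
LF_Task 3 = LS_Task 7 = 33; LS_Task 3 = 33−7 = 26
LF_Task 2 = min(LS_Task 3=26, LS_Task 4=28, LS_Task 5=11) = 11; LS_Task 2 = 11−10 = 1
LF_Task 1 = min(LS_Task 3=26, LS_Task 4=28, LS_Task 5=11) = 11; LS_Task 1 = 11−11 = 0
Slack_Task 2 = LS_Task 2 − ES_Task 2 = 1 − 0 = 1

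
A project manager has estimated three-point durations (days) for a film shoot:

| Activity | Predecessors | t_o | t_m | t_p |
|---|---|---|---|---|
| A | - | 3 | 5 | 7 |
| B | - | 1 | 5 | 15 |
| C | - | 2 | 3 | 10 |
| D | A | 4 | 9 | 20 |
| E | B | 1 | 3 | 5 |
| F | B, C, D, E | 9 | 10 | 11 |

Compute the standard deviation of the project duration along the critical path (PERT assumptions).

2.77 days

te_A = (3 + 4·5 + 7)/6 = 30/6 = 5; σ²_A = ((7−3)/6)² = 0.444
te_B = (1 + 4·5 + 15)/6 = 36/6 = 6; σ²_B = ((15−1)/6)² = 5.444
te_C = (2 + 4·3 + 10)/6 = 24/6 = 4; σ²_C = ((10−2)/6)² = 1.778
te_D = (4 + 4·9 + 20)/6 = 60/6 = 10; σ²_D = ((20−4)/6)² = 7.111
te_E = (1 + 4·3 + 5)/6 = 18/6 = 3; σ²_E = ((5−1)/6)² = 0.444
te_F = (9 + 4·10 + 11)/6 = 60/6 = 10; σ²_F = ((11−9)/6)² = 0.111

Forward pass:
ES_A = 0; EF_A = 5
ES_B = 0; EF_B = 6
ES_C = 0; EF_C = 4
ES_D = 5; EF_D = 5+10 = 15
ES_E = 6; EF_E = 6+3 = 9
ES_F = max(EF_B=6, EF_C=4, EF_D=15, EF_E=9) = 15; EF_F = 15+10 = 25
Expected project duration μ = 25 days. Critical path: A → D → F.

Variance along critical path = 0.444 + 7.111 + 0.111 = 7.667
σ = √7.667 = 2.769 days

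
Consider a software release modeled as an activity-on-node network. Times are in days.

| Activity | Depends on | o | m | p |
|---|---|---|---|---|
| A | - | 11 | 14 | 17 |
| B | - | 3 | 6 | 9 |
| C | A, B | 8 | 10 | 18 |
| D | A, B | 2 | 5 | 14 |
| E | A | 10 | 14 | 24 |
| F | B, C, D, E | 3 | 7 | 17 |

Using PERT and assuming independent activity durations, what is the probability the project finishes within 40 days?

0.808

te_A = (11 + 4·14 + 17)/6 = 84/6 = 14; σ²_A = ((17−11)/6)² = 1.000
te_B = (3 + 4·6 + 9)/6 = 36/6 = 6; σ²_B = ((9−3)/6)² = 1.000
te_C = (8 + 4·10 + 18)/6 = 66/6 = 11; σ²_C = ((18−8)/6)² = 2.778
te_D = (2 + 4·5 + 14)/6 = 36/6 = 6; σ²_D = ((14−2)/6)² = 4.000
te_E = (10 + 4·14 + 24)/6 = 90/6 = 15; σ²_E = ((24−10)/6)² = 5.444
te_F = (3 + 4·7 + 17)/6 = 48/6 = 8; σ²_F = ((17−3)/6)² = 5.444

Forward pass:
ES_A = 0; EF_A = 14
ES_B = 0; EF_B = 6
ES_C = max(EF_A=14, EF_B=6) = 14; EF_C = 14+11 = 25
ES_D = max(EF_A=14, EF_B=6) = 14; EF_D = 14+6 = 20
ES_E = 14; EF_E = 14+15 = 29
ES_F = max(EF_B=6, EF_C=25, EF_D=20, EF_E=29) = 29; EF_F = 29+8 = 37
Expected project duration μ = 37 days. Critical path: A → E → F.

Variance along critical path = 1.000 + 5.444 + 5.444 = 11.889; σ = √11.889 = 3.448 days.
Z = (40 − 37) / 3.448 = 0.870
P(T ≤ 40) = Φ(0.870) ≈ 0.808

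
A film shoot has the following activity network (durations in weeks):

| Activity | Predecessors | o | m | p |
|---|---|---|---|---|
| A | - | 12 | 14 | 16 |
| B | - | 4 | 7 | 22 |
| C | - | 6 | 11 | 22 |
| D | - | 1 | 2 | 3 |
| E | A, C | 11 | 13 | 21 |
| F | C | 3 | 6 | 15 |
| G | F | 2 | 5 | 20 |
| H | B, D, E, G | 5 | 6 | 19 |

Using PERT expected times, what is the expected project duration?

36 weeks

te_A = (12 + 4·14 + 16)/6 = 84/6 = 14
te_B = (4 + 4·7 + 22)/6 = 54/6 = 9
te_C = (6 + 4·11 + 22)/6 = 72/6 = 12
te_D = (1 + 4·2 + 3)/6 = 12/6 = 2
te_E = (11 + 4·13 + 21)/6 = 84/6 = 14
te_F = (3 + 4·6 + 15)/6 = 42/6 = 7
te_G = (2 + 4·5 + 20)/6 = 42/6 = 7
te_H = (5 + 4·6 + 19)/6 = 48/6 = 8

Forward pass:
ES_A = 0; EF_A = 14
ES_B = 0; EF_B = 9
ES_C = 0; EF_C = 12
ES_D = 0; EF_D = 2
ES_E = max(EF_A=14, EF_C=12) = 14; EF_E = 14+14 = 28
ES_F = 12; EF_F = 12+7 = 19
ES_G = 19; EF_G = 19+7 = 26
ES_H = max(EF_B=9, EF_D=2, EF_E=28, EF_G=26) = 28; EF_H = 28+8 = 36
Expected project duration μ = 36 weeks. Critical path: A → E → H.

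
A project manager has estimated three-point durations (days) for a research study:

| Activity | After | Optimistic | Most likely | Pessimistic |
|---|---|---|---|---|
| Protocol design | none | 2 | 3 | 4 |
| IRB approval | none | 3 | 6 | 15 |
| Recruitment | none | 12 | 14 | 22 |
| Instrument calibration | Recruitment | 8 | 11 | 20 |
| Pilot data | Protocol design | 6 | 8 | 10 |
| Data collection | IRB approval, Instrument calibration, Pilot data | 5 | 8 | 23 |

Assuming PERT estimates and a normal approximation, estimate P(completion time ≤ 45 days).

0.978

te_Protocol design = (2 + 4·3 + 4)/6 = 18/6 = 3; σ²_Protocol design = ((4−2)/6)² = 0.111
te_IRB approval = (3 + 4·6 + 15)/6 = 42/6 = 7; σ²_IRB approval = ((15−3)/6)² = 4.000
te_Recruitment = (12 + 4·14 + 22)/6 = 90/6 = 15; σ²_Recruitment = ((22−12)/6)² = 2.778
te_Instrument calibration = (8 + 4·11 + 20)/6 = 72/6 = 12; σ²_Instrument calibration = ((20−8)/6)² = 4.000
te_Pilot data = (6 + 4·8 + 10)/6 = 48/6 = 8; σ²_Pilot data = ((10−6)/6)² = 0.444
te_Data collection = (5 + 4·8 + 23)/6 = 60/6 = 10; σ²_Data collection = ((23−5)/6)² = 9.000

Forward pass:
ES_Protocol design = 0; EF_Protocol design = 3
ES_IRB approval = 0; EF_IRB approval = 7
ES_Recruitment = 0; EF_Recruitment = 15
ES_Instrument calibration = 15; EF_Instrument calibration = 15+12 = 27
ES_Pilot data = 3; EF_Pilot data = 3+8 = 11
ES_Data collection = max(EF_IRB approval=7, EF_Instrument calibration=27, EF_Pilot data=11) = 27; EF_Data collection = 27+10 = 37
Expected project duration μ = 37 days. Critical path: Recruitment → Instrument calibration → Data collection.

Variance along critical path = 2.778 + 4.000 + 9.000 = 15.778; σ = √15.778 = 3.972 days.
Z = (45 − 37) / 3.972 = 2.014
P(T ≤ 45) = Φ(2.014) ≈ 0.978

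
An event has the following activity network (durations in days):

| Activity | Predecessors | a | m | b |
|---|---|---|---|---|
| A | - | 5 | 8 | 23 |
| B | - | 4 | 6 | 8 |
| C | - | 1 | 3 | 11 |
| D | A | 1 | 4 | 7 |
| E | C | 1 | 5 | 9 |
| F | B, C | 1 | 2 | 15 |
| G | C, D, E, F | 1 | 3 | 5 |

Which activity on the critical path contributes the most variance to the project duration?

te_A = (5 + 4·8 + 23)/6 = 60/6 = 10; σ²_A = ((23−5)/6)² = 9.000
te_B = (4 + 4·6 + 8)/6 = 36/6 = 6; σ²_B = ((8−4)/6)² = 0.444
te_C = (1 + 4·3 + 11)/6 = 24/6 = 4; σ²_C = ((11−1)/6)² = 2.778
te_D = (1 + 4·4 + 7)/6 = 24/6 = 4; σ²_D = ((7−1)/6)² = 1.000
te_E = (1 + 4·5 + 9)/6 = 30/6 = 5; σ²_E = ((9−1)/6)² = 1.778
te_F = (1 + 4·2 + 15)/6 = 24/6 = 4; σ²_F = ((15−1)/6)² = 5.444
te_G = (1 + 4·3 + 5)/6 = 18/6 = 3; σ²_G = ((5−1)/6)² = 0.444

Forward pass:
ES_A = 0; EF_A = 10
ES_B = 0; EF_B = 6
ES_C = 0; EF_C = 4
ES_D = 10; EF_D = 10+4 = 14
ES_E = 4; EF_E = 4+5 = 9
ES_F = max(EF_B=6, EF_C=4) = 6; EF_F = 6+4 = 10
ES_G = max(EF_C=4, EF_D=14, EF_E=9, EF_F=10) = 14; EF_G = 14+3 = 17
Expected project duration μ = 17 days. Critical path: A → D → G.

Variances on critical path: σ²_A=9.000, σ²_D=1.000, σ²_G=0.444.
Largest is σ²_A = 9.000.

A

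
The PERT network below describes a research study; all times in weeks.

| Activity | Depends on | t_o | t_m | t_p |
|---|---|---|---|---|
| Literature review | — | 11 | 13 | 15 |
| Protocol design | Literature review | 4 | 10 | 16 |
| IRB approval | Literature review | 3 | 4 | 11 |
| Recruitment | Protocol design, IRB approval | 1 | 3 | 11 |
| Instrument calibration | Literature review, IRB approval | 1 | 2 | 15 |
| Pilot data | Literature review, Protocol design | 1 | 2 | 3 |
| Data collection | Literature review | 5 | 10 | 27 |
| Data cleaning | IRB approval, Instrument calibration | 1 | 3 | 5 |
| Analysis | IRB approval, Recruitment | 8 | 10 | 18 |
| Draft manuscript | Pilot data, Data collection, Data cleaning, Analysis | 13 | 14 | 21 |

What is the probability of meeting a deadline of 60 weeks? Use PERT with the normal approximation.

0.979

te_Literature review = (11 + 4·13 + 15)/6 = 78/6 = 13; σ²_Literature review = ((15−11)/6)² = 0.444
te_Protocol design = (4 + 4·10 + 16)/6 = 60/6 = 10; σ²_Protocol design = ((16−4)/6)² = 4.000
te_IRB approval = (3 + 4·4 + 11)/6 = 30/6 = 5; σ²_IRB approval = ((11−3)/6)² = 1.778
te_Recruitment = (1 + 4·3 + 11)/6 = 24/6 = 4; σ²_Recruitment = ((11−1)/6)² = 2.778
te_Instrument calibration = (1 + 4·2 + 15)/6 = 24/6 = 4; σ²_Instrument calibration = ((15−1)/6)² = 5.444
te_Pilot data = (1 + 4·2 + 3)/6 = 12/6 = 2; σ²_Pilot data = ((3−1)/6)² = 0.111
te_Data collection = (5 + 4·10 + 27)/6 = 72/6 = 12; σ²_Data collection = ((27−5)/6)² = 13.444
te_Data cleaning = (1 + 4·3 + 5)/6 = 18/6 = 3; σ²_Data cleaning = ((5−1)/6)² = 0.444
te_Analysis = (8 + 4·10 + 18)/6 = 66/6 = 11; σ²_Analysis = ((18−8)/6)² = 2.778
te_Draft manuscript = (13 + 4·14 + 21)/6 = 90/6 = 15; σ²_Draft manuscript = ((21−13)/6)² = 1.778

Forward pass:
ES_Literature review = 0; EF_Literature review = 13
ES_Protocol design = 13; EF_Protocol design = 13+10 = 23
ES_IRB approval = 13; EF_IRB approval = 13+5 = 18
ES_Recruitment = max(EF_Protocol design=23, EF_IRB approval=18) = 23; EF_Recruitment = 23+4 = 27
ES_Instrument calibration = max(EF_Literature review=13, EF_IRB approval=18) = 18; EF_Instrument calibration = 18+4 = 22
ES_Pilot data = max(EF_Literature review=13, EF_Protocol design=23) = 23; EF_Pilot data = 23+2 = 25
ES_Data collection = 13; EF_Data collection = 13+12 = 25
ES_Data cleaning = max(EF_IRB approval=18, EF_Instrument calibration=22) = 22; EF_Data cleaning = 22+3 = 25
ES_Analysis = max(EF_IRB approval=18, EF_Recruitment=27) = 27; EF_Analysis = 27+11 = 38
ES_Draft manuscript = max(EF_Pilot data=25, EF_Data collection=25, EF_Data cleaning=25, EF_Analysis=38) = 38; EF_Draft manuscript = 38+15 = 53
Expected project duration μ = 53 weeks. Critical path: Literature review → Protocol design → Recruitment → Analysis → Draft manuscript.

Variance along critical path = 0.444 + 4.000 + 2.778 + 2.778 + 1.778 = 11.778; σ = √11.778 = 3.432 weeks.
Z = (60 − 53) / 3.432 = 2.040
P(T ≤ 60) = Φ(2.040) ≈ 0.979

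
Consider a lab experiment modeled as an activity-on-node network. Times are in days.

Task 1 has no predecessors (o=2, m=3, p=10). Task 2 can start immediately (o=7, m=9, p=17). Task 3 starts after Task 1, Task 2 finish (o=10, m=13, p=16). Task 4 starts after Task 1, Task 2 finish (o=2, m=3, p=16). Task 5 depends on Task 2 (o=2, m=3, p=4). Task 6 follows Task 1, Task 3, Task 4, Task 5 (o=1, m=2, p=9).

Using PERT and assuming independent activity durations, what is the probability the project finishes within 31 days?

te_Task 1 = (2 + 4·3 + 10)/6 = 24/6 = 4; σ²_Task 1 = ((10−2)/6)² = 1.778
te_Task 2 = (7 + 4·9 + 17)/6 = 60/6 = 10; σ²_Task 2 = ((17−7)/6)² = 2.778
te_Task 3 = (10 + 4·13 + 16)/6 = 78/6 = 13; σ²_Task 3 = ((16−10)/6)² = 1.000
te_Task 4 = (2 + 4·3 + 16)/6 = 30/6 = 5; σ²_Task 4 = ((16−2)/6)² = 5.444
te_Task 5 = (2 + 4·3 + 4)/6 = 18/6 = 3; σ²_Task 5 = ((4−2)/6)² = 0.111
te_Task 6 = (1 + 4·2 + 9)/6 = 18/6 = 3; σ²_Task 6 = ((9−1)/6)² = 1.778

Forward pass:
ES_Task 1 = 0; EF_Task 1 = 4
ES_Task 2 = 0; EF_Task 2 = 10
ES_Task 3 = max(EF_Task 1=4, EF_Task 2=10) = 10; EF_Task 3 = 10+13 = 23
ES_Task 4 = max(EF_Task 1=4, EF_Task 2=10) = 10; EF_Task 4 = 10+5 = 15
ES_Task 5 = 10; EF_Task 5 = 10+3 = 13
ES_Task 6 = max(EF_Task 1=4, EF_Task 3=23, EF_Task 4=15, EF_Task 5=13) = 23; EF_Task 6 = 23+3 = 26
Expected project duration μ = 26 days. Critical path: Task 2 → Task 3 → Task 6.

Variance along critical path = 2.778 + 1.000 + 1.778 = 5.556; σ = √5.556 = 2.357 days.
Z = (31 − 26) / 2.357 = 2.121
P(T ≤ 31) = Φ(2.121) ≈ 0.983

0.983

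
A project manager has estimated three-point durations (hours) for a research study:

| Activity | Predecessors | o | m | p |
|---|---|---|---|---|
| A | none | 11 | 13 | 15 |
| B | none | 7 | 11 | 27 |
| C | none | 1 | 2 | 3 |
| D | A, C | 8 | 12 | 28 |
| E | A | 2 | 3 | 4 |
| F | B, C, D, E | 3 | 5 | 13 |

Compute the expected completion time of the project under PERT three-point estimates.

33 hours

te_A = (11 + 4·13 + 15)/6 = 78/6 = 13
te_B = (7 + 4·11 + 27)/6 = 78/6 = 13
te_C = (1 + 4·2 + 3)/6 = 12/6 = 2
te_D = (8 + 4·12 + 28)/6 = 84/6 = 14
te_E = (2 + 4·3 + 4)/6 = 18/6 = 3
te_F = (3 + 4·5 + 13)/6 = 36/6 = 6

Forward pass:
ES_A = 0; EF_A = 13
ES_B = 0; EF_B = 13
ES_C = 0; EF_C = 2
ES_D = max(EF_A=13, EF_C=2) = 13; EF_D = 13+14 = 27
ES_E = 13; EF_E = 13+3 = 16
ES_F = max(EF_B=13, EF_C=2, EF_D=27, EF_E=16) = 27; EF_F = 27+6 = 33
Expected project duration μ = 33 hours. Critical path: A → D → F.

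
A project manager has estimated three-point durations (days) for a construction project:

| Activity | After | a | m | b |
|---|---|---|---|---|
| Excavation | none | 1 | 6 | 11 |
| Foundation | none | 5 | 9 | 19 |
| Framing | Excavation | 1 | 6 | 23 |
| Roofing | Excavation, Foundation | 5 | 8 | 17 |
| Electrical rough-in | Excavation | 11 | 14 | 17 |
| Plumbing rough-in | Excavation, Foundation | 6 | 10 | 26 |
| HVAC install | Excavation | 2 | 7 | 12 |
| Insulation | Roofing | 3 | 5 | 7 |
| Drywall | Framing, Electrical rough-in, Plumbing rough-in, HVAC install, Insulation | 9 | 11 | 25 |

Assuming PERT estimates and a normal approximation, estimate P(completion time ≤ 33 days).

0.166

te_Excavation = (1 + 4·6 + 11)/6 = 36/6 = 6; σ²_Excavation = ((11−1)/6)² = 2.778
te_Foundation = (5 + 4·9 + 19)/6 = 60/6 = 10; σ²_Foundation = ((19−5)/6)² = 5.444
te_Framing = (1 + 4·6 + 23)/6 = 48/6 = 8; σ²_Framing = ((23−1)/6)² = 13.444
te_Roofing = (5 + 4·8 + 17)/6 = 54/6 = 9; σ²_Roofing = ((17−5)/6)² = 4.000
te_Electrical rough-in = (11 + 4·14 + 17)/6 = 84/6 = 14; σ²_Electrical rough-in = ((17−11)/6)² = 1.000
te_Plumbing rough-in = (6 + 4·10 + 26)/6 = 72/6 = 12; σ²_Plumbing rough-in = ((26−6)/6)² = 11.111
te_HVAC install = (2 + 4·7 + 12)/6 = 42/6 = 7; σ²_HVAC install = ((12−2)/6)² = 2.778
te_Insulation = (3 + 4·5 + 7)/6 = 30/6 = 5; σ²_Insulation = ((7−3)/6)² = 0.444
te_Drywall = (9 + 4·11 + 25)/6 = 78/6 = 13; σ²_Drywall = ((25−9)/6)² = 7.111

Forward pass:
ES_Excavation = 0; EF_Excavation = 6
ES_Foundation = 0; EF_Foundation = 10
ES_Framing = 6; EF_Framing = 6+8 = 14
ES_Roofing = max(EF_Excavation=6, EF_Foundation=10) = 10; EF_Roofing = 10+9 = 19
ES_Electrical rough-in = 6; EF_Electrical rough-in = 6+14 = 20
ES_Plumbing rough-in = max(EF_Excavation=6, EF_Foundation=10) = 10; EF_Plumbing rough-in = 10+12 = 22
ES_HVAC install = 6; EF_HVAC install = 6+7 = 13
ES_Insulation = 19; EF_Insulation = 19+5 = 24
ES_Drywall = max(EF_Framing=14, EF_Electrical rough-in=20, EF_Plumbing rough-in=22, EF_HVAC install=13, EF_Insulation=24) = 24; EF_Drywall = 24+13 = 37
Expected project duration μ = 37 days. Critical path: Foundation → Roofing → Insulation → Drywall.

Variance along critical path = 5.444 + 4.000 + 0.444 + 7.111 = 17.000; σ = √17.000 = 4.123 days.
Z = (33 − 37) / 4.123 = -0.970
P(T ≤ 33) = Φ(-0.970) ≈ 0.166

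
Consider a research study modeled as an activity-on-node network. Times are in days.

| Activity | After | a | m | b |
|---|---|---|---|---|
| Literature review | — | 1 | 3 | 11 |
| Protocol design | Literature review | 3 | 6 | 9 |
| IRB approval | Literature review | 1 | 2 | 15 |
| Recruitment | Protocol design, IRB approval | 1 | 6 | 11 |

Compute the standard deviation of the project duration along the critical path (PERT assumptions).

2.56 days

te_Literature review = (1 + 4·3 + 11)/6 = 24/6 = 4; σ²_Literature review = ((11−1)/6)² = 2.778
te_Protocol design = (3 + 4·6 + 9)/6 = 36/6 = 6; σ²_Protocol design = ((9−3)/6)² = 1.000
te_IRB approval = (1 + 4·2 + 15)/6 = 24/6 = 4; σ²_IRB approval = ((15−1)/6)² = 5.444
te_Recruitment = (1 + 4·6 + 11)/6 = 36/6 = 6; σ²_Recruitment = ((11−1)/6)² = 2.778

Forward pass:
ES_Literature review = 0; EF_Literature review = 4
ES_Protocol design = 4; EF_Protocol design = 4+6 = 10
ES_IRB approval = 4; EF_IRB approval = 4+4 = 8
ES_Recruitment = max(EF_Protocol design=10, EF_IRB approval=8) = 10; EF_Recruitment = 10+6 = 16
Expected project duration μ = 16 days. Critical path: Literature review → Protocol design → Recruitment.

Variance along critical path = 2.778 + 1.000 + 2.778 = 6.556
σ = √6.556 = 2.560 days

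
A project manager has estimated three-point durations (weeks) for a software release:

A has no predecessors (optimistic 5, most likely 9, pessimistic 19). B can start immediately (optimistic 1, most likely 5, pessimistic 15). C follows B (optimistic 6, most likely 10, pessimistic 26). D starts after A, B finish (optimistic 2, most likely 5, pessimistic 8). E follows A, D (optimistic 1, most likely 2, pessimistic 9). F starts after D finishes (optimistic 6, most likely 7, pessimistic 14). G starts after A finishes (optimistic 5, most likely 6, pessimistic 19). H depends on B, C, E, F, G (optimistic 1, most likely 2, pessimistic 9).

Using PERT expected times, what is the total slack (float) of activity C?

te_A = (5 + 4·9 + 19)/6 = 60/6 = 10
te_B = (1 + 4·5 + 15)/6 = 36/6 = 6
te_C = (6 + 4·10 + 26)/6 = 72/6 = 12
te_D = (2 + 4·5 + 8)/6 = 30/6 = 5
te_E = (1 + 4·2 + 9)/6 = 18/6 = 3
te_F = (6 + 4·7 + 14)/6 = 48/6 = 8
te_G = (5 + 4·6 + 19)/6 = 48/6 = 8
te_H = (1 + 4·2 + 9)/6 = 18/6 = 3

Forward pass:
ES_A = 0; EF_A = 10
ES_B = 0; EF_B = 6
ES_C = 6; EF_C = 6+12 = 18
ES_D = max(EF_A=10, EF_B=6) = 10; EF_D = 10+5 = 15
ES_E = max(EF_A=10, EF_D=15) = 15; EF_E = 15+3 = 18
ES_F = 15; EF_F = 15+8 = 23
ES_G = 10; EF_G = 10+8 = 18
ES_H = max(EF_B=6, EF_C=18, EF_E=18, EF_F=23, EF_G=18) = 23; EF_H = 23+3 = 26
Expected project duration μ = 26 weeks. Critical path: A → D → F → H.

Backward pass:
LF_H = 26; LS_H = 26−3 = 23
LF_G = LS_H = 23; LS_G = 23−8 = 15
LF_F = LS_H = 23; LS_F = 23−8 = 15
LF_E = LS_H = 23; LS_E = 23−3 = 20
LF_D = min(LS_E=20, LS_F=15) = 15; LS_D = 15−5 = 10
LF_C = LS_H = 23; LS_C = 23−12 = 11
LF_B = min(LS_C=11, LS_D=10, LS_H=23) = 10; LS_B = 10−6 = 4
LF_A = min(LS_D=10, LS_E=20, LS_G=15) = 10; LS_A = 10−10 = 0
Slack_C = LS_C − ES_C = 11 − 6 = 5

5 weeks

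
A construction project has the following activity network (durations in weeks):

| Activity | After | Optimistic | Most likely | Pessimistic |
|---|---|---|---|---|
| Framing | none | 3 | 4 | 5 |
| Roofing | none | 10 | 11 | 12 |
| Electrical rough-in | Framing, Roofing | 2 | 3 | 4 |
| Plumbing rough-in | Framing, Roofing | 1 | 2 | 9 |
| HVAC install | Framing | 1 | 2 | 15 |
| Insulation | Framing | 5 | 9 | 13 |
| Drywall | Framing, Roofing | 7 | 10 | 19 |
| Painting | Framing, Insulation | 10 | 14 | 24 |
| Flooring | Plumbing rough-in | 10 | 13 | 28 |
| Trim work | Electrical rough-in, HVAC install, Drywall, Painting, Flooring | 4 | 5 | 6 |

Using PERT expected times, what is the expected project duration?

te_Framing = (3 + 4·4 + 5)/6 = 24/6 = 4
te_Roofing = (10 + 4·11 + 12)/6 = 66/6 = 11
te_Electrical rough-in = (2 + 4·3 + 4)/6 = 18/6 = 3
te_Plumbing rough-in = (1 + 4·2 + 9)/6 = 18/6 = 3
te_HVAC install = (1 + 4·2 + 15)/6 = 24/6 = 4
te_Insulation = (5 + 4·9 + 13)/6 = 54/6 = 9
te_Drywall = (7 + 4·10 + 19)/6 = 66/6 = 11
te_Painting = (10 + 4·14 + 24)/6 = 90/6 = 15
te_Flooring = (10 + 4·13 + 28)/6 = 90/6 = 15
te_Trim work = (4 + 4·5 + 6)/6 = 30/6 = 5

Forward pass:
ES_Framing = 0; EF_Framing = 4
ES_Roofing = 0; EF_Roofing = 11
ES_Electrical rough-in = max(EF_Framing=4, EF_Roofing=11) = 11; EF_Electrical rough-in = 11+3 = 14
ES_Plumbing rough-in = max(EF_Framing=4, EF_Roofing=11) = 11; EF_Plumbing rough-in = 11+3 = 14
ES_HVAC install = 4; EF_HVAC install = 4+4 = 8
ES_Insulation = 4; EF_Insulation = 4+9 = 13
ES_Drywall = max(EF_Framing=4, EF_Roofing=11) = 11; EF_Drywall = 11+11 = 22
ES_Painting = max(EF_Framing=4, EF_Insulation=13) = 13; EF_Painting = 13+15 = 28
ES_Flooring = 14; EF_Flooring = 14+15 = 29
ES_Trim work = max(EF_Electrical rough-in=14, EF_HVAC install=8, EF_Drywall=22, EF_Painting=28, EF_Flooring=29) = 29; EF_Trim work = 29+5 = 34
Expected project duration μ = 34 weeks. Critical path: Roofing → Plumbing rough-in → Flooring → Trim work.

34 weeks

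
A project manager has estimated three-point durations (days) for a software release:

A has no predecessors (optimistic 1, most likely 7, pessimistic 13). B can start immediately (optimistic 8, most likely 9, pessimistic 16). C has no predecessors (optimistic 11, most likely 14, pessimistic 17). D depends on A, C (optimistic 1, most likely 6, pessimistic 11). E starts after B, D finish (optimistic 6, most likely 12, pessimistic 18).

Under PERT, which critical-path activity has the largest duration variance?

E

te_A = (1 + 4·7 + 13)/6 = 42/6 = 7; σ²_A = ((13−1)/6)² = 4.000
te_B = (8 + 4·9 + 16)/6 = 60/6 = 10; σ²_B = ((16−8)/6)² = 1.778
te_C = (11 + 4·14 + 17)/6 = 84/6 = 14; σ²_C = ((17−11)/6)² = 1.000
te_D = (1 + 4·6 + 11)/6 = 36/6 = 6; σ²_D = ((11−1)/6)² = 2.778
te_E = (6 + 4·12 + 18)/6 = 72/6 = 12; σ²_E = ((18−6)/6)² = 4.000

Forward pass:
ES_A = 0; EF_A = 7
ES_B = 0; EF_B = 10
ES_C = 0; EF_C = 14
ES_D = max(EF_A=7, EF_C=14) = 14; EF_D = 14+6 = 20
ES_E = max(EF_B=10, EF_D=20) = 20; EF_E = 20+12 = 32
Expected project duration μ = 32 days. Critical path: C → D → E.

Variances on critical path: σ²_C=1.000, σ²_D=2.778, σ²_E=4.000.
Largest is σ²_E = 4.000.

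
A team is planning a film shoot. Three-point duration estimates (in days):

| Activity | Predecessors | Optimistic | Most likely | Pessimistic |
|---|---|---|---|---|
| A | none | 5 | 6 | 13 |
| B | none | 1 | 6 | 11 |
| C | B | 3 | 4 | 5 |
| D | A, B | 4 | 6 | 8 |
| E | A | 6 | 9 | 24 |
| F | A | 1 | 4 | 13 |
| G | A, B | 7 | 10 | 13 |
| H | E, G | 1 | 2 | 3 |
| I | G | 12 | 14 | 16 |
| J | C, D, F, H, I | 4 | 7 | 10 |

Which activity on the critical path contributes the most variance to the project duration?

te_A = (5 + 4·6 + 13)/6 = 42/6 = 7; σ²_A = ((13−5)/6)² = 1.778
te_B = (1 + 4·6 + 11)/6 = 36/6 = 6; σ²_B = ((11−1)/6)² = 2.778
te_C = (3 + 4·4 + 5)/6 = 24/6 = 4; σ²_C = ((5−3)/6)² = 0.111
te_D = (4 + 4·6 + 8)/6 = 36/6 = 6; σ²_D = ((8−4)/6)² = 0.444
te_E = (6 + 4·9 + 24)/6 = 66/6 = 11; σ²_E = ((24−6)/6)² = 9.000
te_F = (1 + 4·4 + 13)/6 = 30/6 = 5; σ²_F = ((13−1)/6)² = 4.000
te_G = (7 + 4·10 + 13)/6 = 60/6 = 10; σ²_G = ((13−7)/6)² = 1.000
te_H = (1 + 4·2 + 3)/6 = 12/6 = 2; σ²_H = ((3−1)/6)² = 0.111
te_I = (12 + 4·14 + 16)/6 = 84/6 = 14; σ²_I = ((16−12)/6)² = 0.444
te_J = (4 + 4·7 + 10)/6 = 42/6 = 7; σ²_J = ((10−4)/6)² = 1.000

Forward pass:
ES_A = 0; EF_A = 7
ES_B = 0; EF_B = 6
ES_C = 6; EF_C = 6+4 = 10
ES_D = max(EF_A=7, EF_B=6) = 7; EF_D = 7+6 = 13
ES_E = 7; EF_E = 7+11 = 18
ES_F = 7; EF_F = 7+5 = 12
ES_G = max(EF_A=7, EF_B=6) = 7; EF_G = 7+10 = 17
ES_H = max(EF_E=18, EF_G=17) = 18; EF_H = 18+2 = 20
ES_I = 17; EF_I = 17+14 = 31
ES_J = max(EF_C=10, EF_D=13, EF_F=12, EF_H=20, EF_I=31) = 31; EF_J = 31+7 = 38
Expected project duration μ = 38 days. Critical path: A → G → I → J.

Variances on critical path: σ²_A=1.778, σ²_G=1.000, σ²_I=0.444, σ²_J=1.000.
Largest is σ²_A = 1.778.

A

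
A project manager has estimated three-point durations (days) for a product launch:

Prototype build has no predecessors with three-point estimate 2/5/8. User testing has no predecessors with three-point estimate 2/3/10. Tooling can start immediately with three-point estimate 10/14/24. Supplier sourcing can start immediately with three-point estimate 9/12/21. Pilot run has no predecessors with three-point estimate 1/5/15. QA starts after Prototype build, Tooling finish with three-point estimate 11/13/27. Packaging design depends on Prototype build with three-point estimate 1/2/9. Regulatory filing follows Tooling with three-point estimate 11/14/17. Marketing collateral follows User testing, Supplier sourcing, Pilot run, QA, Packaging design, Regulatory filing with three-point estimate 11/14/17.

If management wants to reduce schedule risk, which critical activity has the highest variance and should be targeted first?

te_Prototype build = (2 + 4·5 + 8)/6 = 30/6 = 5; σ²_Prototype build = ((8−2)/6)² = 1.000
te_User testing = (2 + 4·3 + 10)/6 = 24/6 = 4; σ²_User testing = ((10−2)/6)² = 1.778
te_Tooling = (10 + 4·14 + 24)/6 = 90/6 = 15; σ²_Tooling = ((24−10)/6)² = 5.444
te_Supplier sourcing = (9 + 4·12 + 21)/6 = 78/6 = 13; σ²_Supplier sourcing = ((21−9)/6)² = 4.000
te_Pilot run = (1 + 4·5 + 15)/6 = 36/6 = 6; σ²_Pilot run = ((15−1)/6)² = 5.444
te_QA = (11 + 4·13 + 27)/6 = 90/6 = 15; σ²_QA = ((27−11)/6)² = 7.111
te_Packaging design = (1 + 4·2 + 9)/6 = 18/6 = 3; σ²_Packaging design = ((9−1)/6)² = 1.778
te_Regulatory filing = (11 + 4·14 + 17)/6 = 84/6 = 14; σ²_Regulatory filing = ((17−11)/6)² = 1.000
te_Marketing collateral = (11 + 4·14 + 17)/6 = 84/6 = 14; σ²_Marketing collateral = ((17−11)/6)² = 1.000

Forward pass:
ES_Prototype build = 0; EF_Prototype build = 5
ES_User testing = 0; EF_User testing = 4
ES_Tooling = 0; EF_Tooling = 15
ES_Supplier sourcing = 0; EF_Supplier sourcing = 13
ES_Pilot run = 0; EF_Pilot run = 6
ES_QA = max(EF_Prototype build=5, EF_Tooling=15) = 15; EF_QA = 15+15 = 30
ES_Packaging design = 5; EF_Packaging design = 5+3 = 8
ES_Regulatory filing = 15; EF_Regulatory filing = 15+14 = 29
ES_Marketing collateral = max(EF_User testing=4, EF_Supplier sourcing=13, EF_Pilot run=6, EF_QA=30, EF_Packaging design=8, EF_Regulatory filing=29) = 30; EF_Marketing collateral = 30+14 = 44
Expected project duration μ = 44 days. Critical path: Tooling → QA → Marketing collateral.

Variances on critical path: σ²_Tooling=5.444, σ²_QA=7.111, σ²_Marketing collateral=1.000.
Largest is σ²_QA = 7.111.

QA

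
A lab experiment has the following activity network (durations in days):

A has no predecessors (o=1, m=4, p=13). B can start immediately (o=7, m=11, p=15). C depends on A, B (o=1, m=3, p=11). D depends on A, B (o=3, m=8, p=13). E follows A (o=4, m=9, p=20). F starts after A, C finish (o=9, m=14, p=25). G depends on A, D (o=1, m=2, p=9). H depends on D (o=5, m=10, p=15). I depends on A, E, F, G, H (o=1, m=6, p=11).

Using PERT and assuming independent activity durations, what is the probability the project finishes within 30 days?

te_A = (1 + 4·4 + 13)/6 = 30/6 = 5; σ²_A = ((13−1)/6)² = 4.000
te_B = (7 + 4·11 + 15)/6 = 66/6 = 11; σ²_B = ((15−7)/6)² = 1.778
te_C = (1 + 4·3 + 11)/6 = 24/6 = 4; σ²_C = ((11−1)/6)² = 2.778
te_D = (3 + 4·8 + 13)/6 = 48/6 = 8; σ²_D = ((13−3)/6)² = 2.778
te_E = (4 + 4·9 + 20)/6 = 60/6 = 10; σ²_E = ((20−4)/6)² = 7.111
te_F = (9 + 4·14 + 25)/6 = 90/6 = 15; σ²_F = ((25−9)/6)² = 7.111
te_G = (1 + 4·2 + 9)/6 = 18/6 = 3; σ²_G = ((9−1)/6)² = 1.778
te_H = (5 + 4·10 + 15)/6 = 60/6 = 10; σ²_H = ((15−5)/6)² = 2.778
te_I = (1 + 4·6 + 11)/6 = 36/6 = 6; σ²_I = ((11−1)/6)² = 2.778

Forward pass:
ES_A = 0; EF_A = 5
ES_B = 0; EF_B = 11
ES_C = max(EF_A=5, EF_B=11) = 11; EF_C = 11+4 = 15
ES_D = max(EF_A=5, EF_B=11) = 11; EF_D = 11+8 = 19
ES_E = 5; EF_E = 5+10 = 15
ES_F = max(EF_A=5, EF_C=15) = 15; EF_F = 15+15 = 30
ES_G = max(EF_A=5, EF_D=19) = 19; EF_G = 19+3 = 22
ES_H = 19; EF_H = 19+10 = 29
ES_I = max(EF_A=5, EF_E=15, EF_F=30, EF_G=22, EF_H=29) = 30; EF_I = 30+6 = 36
Expected project duration μ = 36 days. Critical path: B → C → F → I.

Variance along critical path = 1.778 + 2.778 + 7.111 + 2.778 = 14.444; σ = √14.444 = 3.801 days.
Z = (30 − 36) / 3.801 = -1.579
P(T ≤ 30) = Φ(-1.579) ≈ 0.057

0.057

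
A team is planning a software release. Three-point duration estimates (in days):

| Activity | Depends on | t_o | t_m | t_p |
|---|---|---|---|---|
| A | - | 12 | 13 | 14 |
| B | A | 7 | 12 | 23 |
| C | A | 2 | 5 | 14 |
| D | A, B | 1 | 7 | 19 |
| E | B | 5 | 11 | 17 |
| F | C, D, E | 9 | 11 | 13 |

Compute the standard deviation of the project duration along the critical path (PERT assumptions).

te_A = (12 + 4·13 + 14)/6 = 78/6 = 13; σ²_A = ((14−12)/6)² = 0.111
te_B = (7 + 4·12 + 23)/6 = 78/6 = 13; σ²_B = ((23−7)/6)² = 7.111
te_C = (2 + 4·5 + 14)/6 = 36/6 = 6; σ²_C = ((14−2)/6)² = 4.000
te_D = (1 + 4·7 + 19)/6 = 48/6 = 8; σ²_D = ((19−1)/6)² = 9.000
te_E = (5 + 4·11 + 17)/6 = 66/6 = 11; σ²_E = ((17−5)/6)² = 4.000
te_F = (9 + 4·11 + 13)/6 = 66/6 = 11; σ²_F = ((13−9)/6)² = 0.444

Forward pass:
ES_A = 0; EF_A = 13
ES_B = 13; EF_B = 13+13 = 26
ES_C = 13; EF_C = 13+6 = 19
ES_D = max(EF_A=13, EF_B=26) = 26; EF_D = 26+8 = 34
ES_E = 26; EF_E = 26+11 = 37
ES_F = max(EF_C=19, EF_D=34, EF_E=37) = 37; EF_F = 37+11 = 48
Expected project duration μ = 48 days. Critical path: A → B → E → F.

Variance along critical path = 0.111 + 7.111 + 4.000 + 0.444 = 11.667
σ = √11.667 = 3.416 days

3.42 days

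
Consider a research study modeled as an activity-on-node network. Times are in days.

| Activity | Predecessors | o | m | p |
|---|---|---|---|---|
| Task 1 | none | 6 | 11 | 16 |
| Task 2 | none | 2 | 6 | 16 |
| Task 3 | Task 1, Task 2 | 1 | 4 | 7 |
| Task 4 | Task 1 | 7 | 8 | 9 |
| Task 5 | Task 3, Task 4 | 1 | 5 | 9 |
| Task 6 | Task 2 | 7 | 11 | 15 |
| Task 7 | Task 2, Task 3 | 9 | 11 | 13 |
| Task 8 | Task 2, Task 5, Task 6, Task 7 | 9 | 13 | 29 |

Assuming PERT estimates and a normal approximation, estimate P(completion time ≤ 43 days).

0.695

te_Task 1 = (6 + 4·11 + 16)/6 = 66/6 = 11; σ²_Task 1 = ((16−6)/6)² = 2.778
te_Task 2 = (2 + 4·6 + 16)/6 = 42/6 = 7; σ²_Task 2 = ((16−2)/6)² = 5.444
te_Task 3 = (1 + 4·4 + 7)/6 = 24/6 = 4; σ²_Task 3 = ((7−1)/6)² = 1.000
te_Task 4 = (7 + 4·8 + 9)/6 = 48/6 = 8; σ²_Task 4 = ((9−7)/6)² = 0.111
te_Task 5 = (1 + 4·5 + 9)/6 = 30/6 = 5; σ²_Task 5 = ((9−1)/6)² = 1.778
te_Task 6 = (7 + 4·11 + 15)/6 = 66/6 = 11; σ²_Task 6 = ((15−7)/6)² = 1.778
te_Task 7 = (9 + 4·11 + 13)/6 = 66/6 = 11; σ²_Task 7 = ((13−9)/6)² = 0.444
te_Task 8 = (9 + 4·13 + 29)/6 = 90/6 = 15; σ²_Task 8 = ((29−9)/6)² = 11.111

Forward pass:
ES_Task 1 = 0; EF_Task 1 = 11
ES_Task 2 = 0; EF_Task 2 = 7
ES_Task 3 = max(EF_Task 1=11, EF_Task 2=7) = 11; EF_Task 3 = 11+4 = 15
ES_Task 4 = 11; EF_Task 4 = 11+8 = 19
ES_Task 5 = max(EF_Task 3=15, EF_Task 4=19) = 19; EF_Task 5 = 19+5 = 24
ES_Task 6 = 7; EF_Task 6 = 7+11 = 18
ES_Task 7 = max(EF_Task 2=7, EF_Task 3=15) = 15; EF_Task 7 = 15+11 = 26
ES_Task 8 = max(EF_Task 2=7, EF_Task 5=24, EF_Task 6=18, EF_Task 7=26) = 26; EF_Task 8 = 26+15 = 41
Expected project duration μ = 41 days. Critical path: Task 1 → Task 3 → Task 7 → Task 8.

Variance along critical path = 2.778 + 1.000 + 0.444 + 11.111 = 15.333; σ = √15.333 = 3.916 days.
Z = (43 − 41) / 3.916 = 0.511
P(T ≤ 43) = Φ(0.511) ≈ 0.695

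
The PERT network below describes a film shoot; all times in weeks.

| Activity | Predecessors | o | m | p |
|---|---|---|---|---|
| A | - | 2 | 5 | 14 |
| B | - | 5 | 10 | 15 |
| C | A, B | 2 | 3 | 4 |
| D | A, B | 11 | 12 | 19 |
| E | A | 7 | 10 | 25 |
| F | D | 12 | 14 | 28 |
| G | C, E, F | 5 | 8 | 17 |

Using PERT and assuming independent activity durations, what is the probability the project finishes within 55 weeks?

te_A = (2 + 4·5 + 14)/6 = 36/6 = 6; σ²_A = ((14−2)/6)² = 4.000
te_B = (5 + 4·10 + 15)/6 = 60/6 = 10; σ²_B = ((15−5)/6)² = 2.778
te_C = (2 + 4·3 + 4)/6 = 18/6 = 3; σ²_C = ((4−2)/6)² = 0.111
te_D = (11 + 4·12 + 19)/6 = 78/6 = 13; σ²_D = ((19−11)/6)² = 1.778
te_E = (7 + 4·10 + 25)/6 = 72/6 = 12; σ²_E = ((25−7)/6)² = 9.000
te_F = (12 + 4·14 + 28)/6 = 96/6 = 16; σ²_F = ((28−12)/6)² = 7.111
te_G = (5 + 4·8 + 17)/6 = 54/6 = 9; σ²_G = ((17−5)/6)² = 4.000

Forward pass:
ES_A = 0; EF_A = 6
ES_B = 0; EF_B = 10
ES_C = max(EF_A=6, EF_B=10) = 10; EF_C = 10+3 = 13
ES_D = max(EF_A=6, EF_B=10) = 10; EF_D = 10+13 = 23
ES_E = 6; EF_E = 6+12 = 18
ES_F = 23; EF_F = 23+16 = 39
ES_G = max(EF_C=13, EF_E=18, EF_F=39) = 39; EF_G = 39+9 = 48
Expected project duration μ = 48 weeks. Critical path: B → D → F → G.

Variance along critical path = 2.778 + 1.778 + 7.111 + 4.000 = 15.667; σ = √15.667 = 3.958 weeks.
Z = (55 − 48) / 3.958 = 1.769
P(T ≤ 55) = Φ(1.769) ≈ 0.962

0.962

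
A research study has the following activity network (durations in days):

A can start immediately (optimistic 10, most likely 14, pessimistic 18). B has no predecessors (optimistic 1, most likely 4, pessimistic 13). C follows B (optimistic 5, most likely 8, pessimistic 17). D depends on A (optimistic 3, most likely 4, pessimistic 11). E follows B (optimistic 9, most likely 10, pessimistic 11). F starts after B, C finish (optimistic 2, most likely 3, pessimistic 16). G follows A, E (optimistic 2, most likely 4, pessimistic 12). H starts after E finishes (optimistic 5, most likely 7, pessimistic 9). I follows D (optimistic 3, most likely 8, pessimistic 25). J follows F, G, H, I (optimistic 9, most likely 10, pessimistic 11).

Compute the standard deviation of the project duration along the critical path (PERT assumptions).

4.14 days

te_A = (10 + 4·14 + 18)/6 = 84/6 = 14; σ²_A = ((18−10)/6)² = 1.778
te_B = (1 + 4·4 + 13)/6 = 30/6 = 5; σ²_B = ((13−1)/6)² = 4.000
te_C = (5 + 4·8 + 17)/6 = 54/6 = 9; σ²_C = ((17−5)/6)² = 4.000
te_D = (3 + 4·4 + 11)/6 = 30/6 = 5; σ²_D = ((11−3)/6)² = 1.778
te_E = (9 + 4·10 + 11)/6 = 60/6 = 10; σ²_E = ((11−9)/6)² = 0.111
te_F = (2 + 4·3 + 16)/6 = 30/6 = 5; σ²_F = ((16−2)/6)² = 5.444
te_G = (2 + 4·4 + 12)/6 = 30/6 = 5; σ²_G = ((12−2)/6)² = 2.778
te_H = (5 + 4·7 + 9)/6 = 42/6 = 7; σ²_H = ((9−5)/6)² = 0.444
te_I = (3 + 4·8 + 25)/6 = 60/6 = 10; σ²_I = ((25−3)/6)² = 13.444
te_J = (9 + 4·10 + 11)/6 = 60/6 = 10; σ²_J = ((11−9)/6)² = 0.111

Forward pass:
ES_A = 0; EF_A = 14
ES_B = 0; EF_B = 5
ES_C = 5; EF_C = 5+9 = 14
ES_D = 14; EF_D = 14+5 = 19
ES_E = 5; EF_E = 5+10 = 15
ES_F = max(EF_B=5, EF_C=14) = 14; EF_F = 14+5 = 19
ES_G = max(EF_A=14, EF_E=15) = 15; EF_G = 15+5 = 20
ES_H = 15; EF_H = 15+7 = 22
ES_I = 19; EF_I = 19+10 = 29
ES_J = max(EF_F=19, EF_G=20, EF_H=22, EF_I=29) = 29; EF_J = 29+10 = 39
Expected project duration μ = 39 days. Critical path: A → D → I → J.

Variance along critical path = 1.778 + 1.778 + 13.444 + 0.111 = 17.111
σ = √17.111 = 4.137 days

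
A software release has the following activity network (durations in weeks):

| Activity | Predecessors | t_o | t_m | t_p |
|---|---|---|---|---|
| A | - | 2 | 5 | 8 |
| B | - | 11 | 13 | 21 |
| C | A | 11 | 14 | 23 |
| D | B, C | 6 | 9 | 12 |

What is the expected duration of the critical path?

29 weeks

te_A = (2 + 4·5 + 8)/6 = 30/6 = 5
te_B = (11 + 4·13 + 21)/6 = 84/6 = 14
te_C = (11 + 4·14 + 23)/6 = 90/6 = 15
te_D = (6 + 4·9 + 12)/6 = 54/6 = 9

Forward pass:
ES_A = 0; EF_A = 5
ES_B = 0; EF_B = 14
ES_C = 5; EF_C = 5+15 = 20
ES_D = max(EF_B=14, EF_C=20) = 20; EF_D = 20+9 = 29
Expected project duration μ = 29 weeks. Critical path: A → C → D.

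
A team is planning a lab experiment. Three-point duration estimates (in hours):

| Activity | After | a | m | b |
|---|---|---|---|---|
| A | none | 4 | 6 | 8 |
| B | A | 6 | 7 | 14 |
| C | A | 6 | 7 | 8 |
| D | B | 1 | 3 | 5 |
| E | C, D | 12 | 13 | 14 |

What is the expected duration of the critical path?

30 hours

te_A = (4 + 4·6 + 8)/6 = 36/6 = 6
te_B = (6 + 4·7 + 14)/6 = 48/6 = 8
te_C = (6 + 4·7 + 8)/6 = 42/6 = 7
te_D = (1 + 4·3 + 5)/6 = 18/6 = 3
te_E = (12 + 4·13 + 14)/6 = 78/6 = 13

Forward pass:
ES_A = 0; EF_A = 6
ES_B = 6; EF_B = 6+8 = 14
ES_C = 6; EF_C = 6+7 = 13
ES_D = 14; EF_D = 14+3 = 17
ES_E = max(EF_C=13, EF_D=17) = 17; EF_E = 17+13 = 30
Expected project duration μ = 30 hours. Critical path: A → B → D → E.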